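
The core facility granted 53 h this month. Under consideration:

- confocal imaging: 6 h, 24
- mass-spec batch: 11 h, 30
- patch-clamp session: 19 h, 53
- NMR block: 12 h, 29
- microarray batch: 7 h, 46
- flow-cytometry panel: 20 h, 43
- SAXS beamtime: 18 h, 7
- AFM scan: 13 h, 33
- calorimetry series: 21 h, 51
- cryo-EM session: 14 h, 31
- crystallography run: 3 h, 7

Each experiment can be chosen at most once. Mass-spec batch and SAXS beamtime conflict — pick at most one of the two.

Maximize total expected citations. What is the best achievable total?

174

Density check — microarray batch 6.57, confocal imaging 4.00, patch-clamp session 2.79 are the best per h.
A density-first pass picks confocal imaging + mass-spec batch + patch-clamp session + microarray batch + crystallography run — 160 at 46 h.
The 14 h tied up in mass-spec batch and crystallography run is better spent on calorimetry series — total rises to 174 (53 h).
No other feasible combination exceeds 174.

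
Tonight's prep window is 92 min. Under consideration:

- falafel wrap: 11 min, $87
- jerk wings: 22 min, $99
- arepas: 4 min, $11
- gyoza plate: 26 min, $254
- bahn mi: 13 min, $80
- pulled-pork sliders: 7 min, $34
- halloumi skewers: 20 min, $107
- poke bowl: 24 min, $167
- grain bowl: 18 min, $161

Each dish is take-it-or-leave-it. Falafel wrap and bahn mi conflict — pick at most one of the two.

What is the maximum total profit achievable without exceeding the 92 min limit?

714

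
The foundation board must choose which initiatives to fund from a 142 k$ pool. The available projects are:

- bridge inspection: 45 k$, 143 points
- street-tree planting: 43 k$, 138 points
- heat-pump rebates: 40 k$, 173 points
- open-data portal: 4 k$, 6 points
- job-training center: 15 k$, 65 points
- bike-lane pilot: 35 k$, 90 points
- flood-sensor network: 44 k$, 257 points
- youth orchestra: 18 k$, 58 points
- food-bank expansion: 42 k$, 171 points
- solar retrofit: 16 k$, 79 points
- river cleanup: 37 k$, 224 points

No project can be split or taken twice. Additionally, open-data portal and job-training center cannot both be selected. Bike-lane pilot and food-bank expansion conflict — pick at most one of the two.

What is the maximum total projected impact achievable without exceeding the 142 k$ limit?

739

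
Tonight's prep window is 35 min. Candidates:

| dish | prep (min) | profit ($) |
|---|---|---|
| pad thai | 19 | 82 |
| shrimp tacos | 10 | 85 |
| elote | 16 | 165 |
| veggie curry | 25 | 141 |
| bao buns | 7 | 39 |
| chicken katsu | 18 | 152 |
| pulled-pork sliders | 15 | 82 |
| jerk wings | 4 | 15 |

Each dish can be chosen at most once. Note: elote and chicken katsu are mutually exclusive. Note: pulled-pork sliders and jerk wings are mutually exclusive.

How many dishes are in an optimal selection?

3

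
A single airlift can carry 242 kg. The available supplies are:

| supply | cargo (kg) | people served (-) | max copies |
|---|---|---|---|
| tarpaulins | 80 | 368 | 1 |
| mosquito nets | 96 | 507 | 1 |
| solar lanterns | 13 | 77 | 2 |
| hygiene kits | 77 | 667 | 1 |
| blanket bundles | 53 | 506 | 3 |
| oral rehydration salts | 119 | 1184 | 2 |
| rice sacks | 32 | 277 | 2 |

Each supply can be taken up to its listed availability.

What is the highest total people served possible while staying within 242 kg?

By people served per kg: oral rehydration salts 9.95, blanket bundles 9.55, hygiene kits 8.66, rice sacks 8.66 lead.
Taking 2×oral rehydration salts: 238 kg used, 2368 in people served.
Every other selection either busts 242 kg or exceeds an availability limit or fails to beat 2368.

2368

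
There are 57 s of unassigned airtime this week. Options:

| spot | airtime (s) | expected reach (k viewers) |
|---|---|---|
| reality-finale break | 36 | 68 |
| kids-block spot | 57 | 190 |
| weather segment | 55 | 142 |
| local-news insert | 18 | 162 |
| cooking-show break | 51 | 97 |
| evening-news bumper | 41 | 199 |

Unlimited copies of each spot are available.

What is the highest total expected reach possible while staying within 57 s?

486

The ratio ordering already packs tightly: 3×local-news insert, 54 s, 486.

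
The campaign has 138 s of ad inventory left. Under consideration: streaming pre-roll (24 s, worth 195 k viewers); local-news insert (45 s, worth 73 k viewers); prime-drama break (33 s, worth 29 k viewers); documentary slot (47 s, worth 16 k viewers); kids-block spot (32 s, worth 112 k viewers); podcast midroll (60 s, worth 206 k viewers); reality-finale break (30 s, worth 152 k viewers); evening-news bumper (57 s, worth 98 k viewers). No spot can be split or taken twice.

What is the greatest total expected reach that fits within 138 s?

553

Taking the top-ratio spots first gives streaming pre-roll + local-news insert + kids-block spot + reality-finale break for 532 (131 s).
Replace local-news insert and kids-block spot with podcast midroll: the trade gains 21 net, giving 553 at 114 s.
Next best is streaming pre-roll + local-news insert + kids-block spot + reality-finale break at 532 (131 s) — short by 21.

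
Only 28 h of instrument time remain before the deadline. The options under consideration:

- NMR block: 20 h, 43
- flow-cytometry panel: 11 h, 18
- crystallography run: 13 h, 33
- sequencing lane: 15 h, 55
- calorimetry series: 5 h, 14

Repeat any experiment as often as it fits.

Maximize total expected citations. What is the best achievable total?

Density check — sequencing lane 3.67, calorimetry series 2.80, crystallography run 2.54, NMR block 2.15 are the best per h.
A density-first pass picks sequencing lane + 2×calorimetry series — 83 at 25 h.
Replace 2×calorimetry series with crystallography run: the trade gains 5 net, giving 88 at 28 h.
No other feasible combination exceeds 88.

88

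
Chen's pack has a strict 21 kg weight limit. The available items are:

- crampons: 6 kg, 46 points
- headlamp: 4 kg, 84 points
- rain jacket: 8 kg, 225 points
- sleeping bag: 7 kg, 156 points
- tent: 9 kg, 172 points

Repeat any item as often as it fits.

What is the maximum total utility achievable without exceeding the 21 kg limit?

Taking headlamp + 2×rain jacket: 20 kg used, 534 in utility.

534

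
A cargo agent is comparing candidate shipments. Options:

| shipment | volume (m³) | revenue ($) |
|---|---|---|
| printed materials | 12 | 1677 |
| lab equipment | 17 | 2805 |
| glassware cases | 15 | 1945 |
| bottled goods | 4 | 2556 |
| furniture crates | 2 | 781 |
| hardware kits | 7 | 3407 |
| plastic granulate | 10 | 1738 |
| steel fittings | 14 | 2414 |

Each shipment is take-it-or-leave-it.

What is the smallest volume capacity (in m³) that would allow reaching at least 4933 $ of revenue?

Need the lightest bundle worth ≥ 4933.
Taking bottled goods + hardware kits gives 5963 (≥ 4933) for 11 m³.
No combination under 11 m³ hits 4933.

11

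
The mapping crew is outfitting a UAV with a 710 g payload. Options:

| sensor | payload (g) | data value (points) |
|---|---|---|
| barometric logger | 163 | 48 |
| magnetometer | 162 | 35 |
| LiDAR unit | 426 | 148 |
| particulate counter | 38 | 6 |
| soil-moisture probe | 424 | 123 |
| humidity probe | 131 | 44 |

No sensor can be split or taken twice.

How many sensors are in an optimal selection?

3

The maximum data value within 710 g is 202.
For example barometric logger + LiDAR unit + particulate counter achieves it, using 627 g.
Every optimal selection uses 3 sensors.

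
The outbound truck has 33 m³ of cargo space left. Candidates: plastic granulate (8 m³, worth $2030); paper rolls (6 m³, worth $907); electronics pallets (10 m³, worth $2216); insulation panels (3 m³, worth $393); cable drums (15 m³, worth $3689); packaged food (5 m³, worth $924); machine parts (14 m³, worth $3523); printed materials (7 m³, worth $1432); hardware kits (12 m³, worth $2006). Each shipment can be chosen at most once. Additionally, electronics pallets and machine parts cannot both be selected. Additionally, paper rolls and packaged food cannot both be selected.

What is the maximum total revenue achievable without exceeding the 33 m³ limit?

Ranking by ratio (revenue/m³): plastic granulate 253.75, machine parts 251.64, cable drums 245.93, electronics pallets 221.60.
Taking plastic granulate + electronics pallets + cable drums: 33 m³ used, 7935 in revenue.
The closest alternative, insulation panels + cable drums + machine parts, reaches only 7605.

7935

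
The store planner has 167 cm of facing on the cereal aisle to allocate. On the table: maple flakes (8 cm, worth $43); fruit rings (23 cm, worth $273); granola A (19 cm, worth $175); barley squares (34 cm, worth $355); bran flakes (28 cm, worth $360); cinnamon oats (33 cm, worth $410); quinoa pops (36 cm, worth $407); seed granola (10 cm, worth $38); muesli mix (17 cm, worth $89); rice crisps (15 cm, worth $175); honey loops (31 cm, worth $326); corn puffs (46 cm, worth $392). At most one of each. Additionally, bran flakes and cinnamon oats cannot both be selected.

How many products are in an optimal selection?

6

Best achievable weekly sales is 1896.
One optimal bundle: fruit rings + barley squares + bran flakes + quinoa pops + rice crisps + honey loops (167 cm).
Any selection reaching 1896 contains exactly 6 products.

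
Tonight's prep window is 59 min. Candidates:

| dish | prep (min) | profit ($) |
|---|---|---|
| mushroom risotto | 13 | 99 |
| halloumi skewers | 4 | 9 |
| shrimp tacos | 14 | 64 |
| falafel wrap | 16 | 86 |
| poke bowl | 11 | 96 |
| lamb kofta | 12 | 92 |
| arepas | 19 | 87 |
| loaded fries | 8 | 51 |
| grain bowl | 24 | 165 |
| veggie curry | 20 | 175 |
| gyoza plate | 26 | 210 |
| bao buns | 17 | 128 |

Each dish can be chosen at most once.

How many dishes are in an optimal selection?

3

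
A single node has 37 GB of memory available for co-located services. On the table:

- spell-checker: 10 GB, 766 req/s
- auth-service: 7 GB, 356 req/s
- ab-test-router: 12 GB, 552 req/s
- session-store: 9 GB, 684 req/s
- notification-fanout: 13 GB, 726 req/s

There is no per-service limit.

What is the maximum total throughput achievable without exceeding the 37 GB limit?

2818

A density-first pass picks 3×spell-checker + auth-service — 2654 at 37 GB.
Replace 2×spell-checker and auth-service with 3×session-store: the trade gains 164 net, giving 2818 at 37 GB.
No other feasible combination exceeds 2818.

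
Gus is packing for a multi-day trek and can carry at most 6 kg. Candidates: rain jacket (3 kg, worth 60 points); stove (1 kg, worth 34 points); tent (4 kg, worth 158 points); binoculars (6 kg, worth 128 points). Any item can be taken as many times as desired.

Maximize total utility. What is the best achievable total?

By utility per kg: tent 39.50, stove 34.00, binoculars 21.33 lead.
Taking 2×stove + tent: 6 kg used, 226 in utility.
That's the maximum — no swap from here does better than 226.

226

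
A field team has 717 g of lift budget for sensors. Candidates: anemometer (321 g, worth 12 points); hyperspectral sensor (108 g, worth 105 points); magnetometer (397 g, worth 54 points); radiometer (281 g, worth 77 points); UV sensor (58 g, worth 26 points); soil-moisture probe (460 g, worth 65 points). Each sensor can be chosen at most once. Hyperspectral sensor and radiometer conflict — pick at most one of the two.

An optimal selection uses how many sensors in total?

Best achievable data value is 196.
hyperspectral sensor + UV sensor + soil-moisture probe hits 196 at 626 g.
Any selection reaching 196 contains exactly 3 sensors.

3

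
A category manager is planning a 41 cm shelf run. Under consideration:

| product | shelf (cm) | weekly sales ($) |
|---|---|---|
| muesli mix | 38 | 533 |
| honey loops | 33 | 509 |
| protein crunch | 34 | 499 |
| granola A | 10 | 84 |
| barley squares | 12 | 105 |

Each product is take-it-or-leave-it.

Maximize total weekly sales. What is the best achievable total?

533

By weekly sales per cm: honey loops 15.42, protein crunch 14.68, muesli mix 14.03 lead.
Filling by ratio: honey loops for 509, with 8 cm left unused.
Dropping honey loops frees 33 cm; slotting in muesli mix (38 cm) lifts the total to 533 at 38 cm.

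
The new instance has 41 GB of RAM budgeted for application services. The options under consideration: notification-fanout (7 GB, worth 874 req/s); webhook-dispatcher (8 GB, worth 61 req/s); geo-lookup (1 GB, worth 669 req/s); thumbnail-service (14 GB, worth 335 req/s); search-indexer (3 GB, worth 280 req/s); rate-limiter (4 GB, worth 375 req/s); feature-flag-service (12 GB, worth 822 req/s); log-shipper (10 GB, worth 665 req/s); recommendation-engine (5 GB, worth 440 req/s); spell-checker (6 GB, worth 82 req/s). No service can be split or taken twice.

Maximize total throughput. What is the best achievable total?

3845

Greedy by ratio would take notification-fanout + geo-lookup + search-indexer + rate-limiter + feature-flag-service + recommendation-engine + spell-checker: 38 GB used, total 3542.
Replace search-indexer and spell-checker with log-shipper: the trade gains 303 net, giving 3845 at 39 GB.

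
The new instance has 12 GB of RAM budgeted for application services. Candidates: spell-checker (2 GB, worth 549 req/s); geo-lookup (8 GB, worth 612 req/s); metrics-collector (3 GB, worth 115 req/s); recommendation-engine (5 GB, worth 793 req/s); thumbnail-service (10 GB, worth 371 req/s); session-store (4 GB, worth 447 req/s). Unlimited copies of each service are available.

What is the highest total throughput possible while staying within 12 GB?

Ranking by ratio (throughput/GB): spell-checker 274.50, recommendation-engine 158.60, session-store 111.75.
6×spell-checker uses 12 of the 12 GB and totals 3294.
Nothing else within 12 GB beats 3294.

3294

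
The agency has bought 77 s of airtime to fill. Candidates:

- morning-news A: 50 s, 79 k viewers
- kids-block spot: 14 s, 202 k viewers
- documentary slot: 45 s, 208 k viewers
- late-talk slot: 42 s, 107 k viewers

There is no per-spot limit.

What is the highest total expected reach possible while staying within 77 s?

1010

5×kids-block spot uses 70 of the 77 s and totals 1010.
Every other selection either busts 77 s or fails to beat 1010.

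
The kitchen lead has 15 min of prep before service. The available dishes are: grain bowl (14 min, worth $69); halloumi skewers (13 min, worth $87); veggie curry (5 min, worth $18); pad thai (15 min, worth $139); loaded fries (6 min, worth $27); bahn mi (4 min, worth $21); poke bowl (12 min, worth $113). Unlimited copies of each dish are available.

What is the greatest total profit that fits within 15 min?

Greedy by ratio would take poke bowl: 12 min used, total 113.
The 12 min tied up in poke bowl is better spent on pad thai — total rises to 139 (15 min).
No other feasible combination exceeds 139.

139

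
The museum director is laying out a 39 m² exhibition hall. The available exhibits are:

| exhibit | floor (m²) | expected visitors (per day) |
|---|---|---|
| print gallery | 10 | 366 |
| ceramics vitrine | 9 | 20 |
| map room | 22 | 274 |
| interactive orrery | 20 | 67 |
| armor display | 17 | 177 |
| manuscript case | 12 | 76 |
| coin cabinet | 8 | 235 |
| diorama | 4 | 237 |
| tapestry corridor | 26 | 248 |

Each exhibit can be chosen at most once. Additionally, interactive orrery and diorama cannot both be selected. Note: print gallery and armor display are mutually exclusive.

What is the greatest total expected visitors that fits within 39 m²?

914

By expected visitors per m²: diorama 59.25, print gallery 36.60, coin cabinet 29.38 lead.
Taking print gallery + manuscript case + coin cabinet + diorama: 34 m² used, 914 in expected visitors.
The spare 5 m² is too small for any remaining exhibit, and no feasible exchange beats 914.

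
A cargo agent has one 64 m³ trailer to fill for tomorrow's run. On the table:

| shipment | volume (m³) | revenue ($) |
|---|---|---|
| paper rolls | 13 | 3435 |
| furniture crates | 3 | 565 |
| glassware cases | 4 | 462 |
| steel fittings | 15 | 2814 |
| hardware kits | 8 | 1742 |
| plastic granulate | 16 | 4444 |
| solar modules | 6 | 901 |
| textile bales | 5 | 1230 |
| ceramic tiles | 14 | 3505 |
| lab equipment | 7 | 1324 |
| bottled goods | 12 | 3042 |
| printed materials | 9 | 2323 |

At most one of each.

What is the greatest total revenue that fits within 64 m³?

16749

Paper rolls + plastic granulate + ceramic tiles + bottled goods + printed materials uses 64 of the 64 m³ and totals 16749.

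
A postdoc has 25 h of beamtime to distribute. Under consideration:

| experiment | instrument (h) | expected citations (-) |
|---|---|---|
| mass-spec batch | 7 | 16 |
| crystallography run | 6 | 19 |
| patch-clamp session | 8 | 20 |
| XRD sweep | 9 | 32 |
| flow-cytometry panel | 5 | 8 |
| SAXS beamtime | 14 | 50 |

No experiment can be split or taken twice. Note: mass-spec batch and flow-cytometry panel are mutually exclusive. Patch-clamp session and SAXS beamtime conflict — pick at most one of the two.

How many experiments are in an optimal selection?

2

The maximum expected citations within 25 h is 82.
XRD sweep + SAXS beamtime hits 82 at 23 h.
Every optimal selection uses 2 experiments.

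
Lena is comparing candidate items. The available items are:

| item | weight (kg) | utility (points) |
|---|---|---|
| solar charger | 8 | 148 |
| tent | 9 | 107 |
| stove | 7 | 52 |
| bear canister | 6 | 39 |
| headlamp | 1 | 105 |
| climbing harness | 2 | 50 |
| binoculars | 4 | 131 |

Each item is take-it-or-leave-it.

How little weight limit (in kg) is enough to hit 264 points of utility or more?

Minimise kg subject to total utility ≥ 264.
headlamp + climbing harness + binoculars: 286 utility at 7 kg.
Below 7 kg the best achievable stays under 264.

7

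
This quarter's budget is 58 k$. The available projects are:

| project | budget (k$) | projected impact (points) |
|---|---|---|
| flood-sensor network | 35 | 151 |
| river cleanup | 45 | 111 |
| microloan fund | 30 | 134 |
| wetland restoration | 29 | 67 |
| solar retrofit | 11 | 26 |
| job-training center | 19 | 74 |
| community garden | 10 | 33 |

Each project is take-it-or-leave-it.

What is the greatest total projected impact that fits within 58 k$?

The ratio heuristic lands on microloan fund + job-training center (208) but leaves 9 k$ idle.
Dropping microloan fund frees 30 k$; slotting in flood-sensor network (35 k$) lifts the total to 225 at 54 k$.

225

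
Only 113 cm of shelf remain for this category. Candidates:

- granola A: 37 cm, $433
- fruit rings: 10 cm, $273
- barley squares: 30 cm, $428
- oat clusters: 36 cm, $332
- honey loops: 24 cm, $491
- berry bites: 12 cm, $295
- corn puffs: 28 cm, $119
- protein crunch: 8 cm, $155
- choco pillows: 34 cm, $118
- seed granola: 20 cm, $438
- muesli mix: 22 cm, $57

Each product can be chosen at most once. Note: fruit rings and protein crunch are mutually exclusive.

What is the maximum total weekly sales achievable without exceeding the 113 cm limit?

1930

Taking granola A + fruit rings + honey loops + berry bites + seed granola: 103 cm used, 1930 in weekly sales.
That's the maximum — no feasible swap from here does better than 1930.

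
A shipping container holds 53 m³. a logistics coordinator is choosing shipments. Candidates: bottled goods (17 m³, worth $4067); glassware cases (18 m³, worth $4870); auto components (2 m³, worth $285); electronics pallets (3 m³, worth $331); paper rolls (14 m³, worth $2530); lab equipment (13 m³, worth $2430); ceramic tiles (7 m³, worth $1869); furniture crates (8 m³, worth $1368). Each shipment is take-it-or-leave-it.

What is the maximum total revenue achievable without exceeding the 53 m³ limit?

Greedy by ratio would take bottled goods + glassware cases + auto components + ceramic tiles + furniture crates: 52 m³ used, total 12459.
Replace auto components with electronics pallets: the trade gains 46 net, giving 12505 at 53 m³.
The closest alternative, bottled goods + glassware cases + auto components + ceramic tiles + furniture crates, reaches only 12459.

12505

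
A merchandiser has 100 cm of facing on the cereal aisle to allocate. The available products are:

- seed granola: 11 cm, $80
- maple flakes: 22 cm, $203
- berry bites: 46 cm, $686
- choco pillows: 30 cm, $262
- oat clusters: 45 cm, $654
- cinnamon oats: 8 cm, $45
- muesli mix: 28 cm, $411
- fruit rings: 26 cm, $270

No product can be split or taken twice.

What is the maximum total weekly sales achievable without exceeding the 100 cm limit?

A density-first pass picks berry bites + muesli mix + fruit rings — 1367 at 100 cm.
Replace muesli mix and fruit rings with oat clusters + cinnamon oats: the trade gains 18 net, giving 1385 at 99 cm.
Nothing else within 100 cm beats 1385.

1385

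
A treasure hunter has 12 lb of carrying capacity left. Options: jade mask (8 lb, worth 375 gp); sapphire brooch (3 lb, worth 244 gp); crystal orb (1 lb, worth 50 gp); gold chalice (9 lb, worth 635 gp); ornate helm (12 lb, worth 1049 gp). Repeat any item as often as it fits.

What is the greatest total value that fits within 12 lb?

1049

Best packing: ornate helm — 12 lb, 1049 total.
Nothing else within 12 lb beats 1049.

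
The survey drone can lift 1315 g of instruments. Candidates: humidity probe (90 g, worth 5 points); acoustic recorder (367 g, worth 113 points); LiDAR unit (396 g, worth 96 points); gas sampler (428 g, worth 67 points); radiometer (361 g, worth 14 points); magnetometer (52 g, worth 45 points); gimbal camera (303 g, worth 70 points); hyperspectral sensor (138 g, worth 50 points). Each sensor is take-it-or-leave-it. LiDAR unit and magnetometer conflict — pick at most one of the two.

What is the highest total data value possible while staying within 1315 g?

345

Ranking by ratio (data value/g): magnetometer 0.87, hyperspectral sensor 0.36, acoustic recorder 0.31.
Best packing: acoustic recorder + gas sampler + magnetometer + gimbal camera + hyperspectral sensor — 1288 g, 345 total.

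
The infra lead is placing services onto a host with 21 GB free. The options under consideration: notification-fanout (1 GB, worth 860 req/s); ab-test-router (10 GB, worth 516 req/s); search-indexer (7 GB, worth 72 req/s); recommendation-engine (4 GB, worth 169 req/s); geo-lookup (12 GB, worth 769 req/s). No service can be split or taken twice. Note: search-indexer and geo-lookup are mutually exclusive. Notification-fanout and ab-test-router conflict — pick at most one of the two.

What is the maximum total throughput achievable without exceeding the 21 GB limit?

Ranking by ratio (throughput/GB): notification-fanout 860.00, geo-lookup 64.08, ab-test-router 51.60, recommendation-engine 42.25.
Notification-fanout + recommendation-engine + geo-lookup uses 17 of the 21 GB and totals 1798.

1798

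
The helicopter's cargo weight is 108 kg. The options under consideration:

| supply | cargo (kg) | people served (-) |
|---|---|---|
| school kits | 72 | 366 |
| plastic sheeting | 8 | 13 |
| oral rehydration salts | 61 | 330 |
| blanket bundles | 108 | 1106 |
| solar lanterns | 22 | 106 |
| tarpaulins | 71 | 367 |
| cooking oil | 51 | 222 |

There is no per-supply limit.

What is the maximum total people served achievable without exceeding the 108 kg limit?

1106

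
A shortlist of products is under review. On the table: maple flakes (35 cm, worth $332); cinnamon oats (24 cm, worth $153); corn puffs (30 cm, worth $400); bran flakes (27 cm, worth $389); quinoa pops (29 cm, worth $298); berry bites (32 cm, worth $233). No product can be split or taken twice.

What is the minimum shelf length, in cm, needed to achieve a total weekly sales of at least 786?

57

Need the lightest bundle worth ≥ 786.
corn puffs + bran flakes reaches 789 using 57 cm.
Below 57 cm the best achievable stays under 786.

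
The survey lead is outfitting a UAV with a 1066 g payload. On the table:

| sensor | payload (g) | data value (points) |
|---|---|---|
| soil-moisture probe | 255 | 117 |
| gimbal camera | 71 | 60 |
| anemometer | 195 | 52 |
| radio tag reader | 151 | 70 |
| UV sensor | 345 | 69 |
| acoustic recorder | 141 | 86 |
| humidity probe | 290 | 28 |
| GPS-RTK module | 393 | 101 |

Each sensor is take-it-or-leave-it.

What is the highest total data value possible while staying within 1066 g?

434

By data value per g: gimbal camera 0.85, acoustic recorder 0.61, radio tag reader 0.46, soil-moisture probe 0.46 lead.
Filling by ratio: soil-moisture probe + gimbal camera + anemometer + radio tag reader + acoustic recorder for 385, with 253 g left unused.
Dropping anemometer frees 195 g; slotting in GPS-RTK module (393 g) lifts the total to 434 at 1011 g.
Nothing else within 1066 g beats 434.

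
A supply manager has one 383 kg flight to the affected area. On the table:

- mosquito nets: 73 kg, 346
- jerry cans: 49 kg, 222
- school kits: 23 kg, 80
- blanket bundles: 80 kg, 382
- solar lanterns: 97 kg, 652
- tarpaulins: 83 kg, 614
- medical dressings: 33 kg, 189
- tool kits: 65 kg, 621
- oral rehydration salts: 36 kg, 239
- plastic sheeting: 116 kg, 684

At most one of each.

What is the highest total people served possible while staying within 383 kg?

The ratio heuristic lands on jerry cans + solar lanterns + tarpaulins + medical dressings + tool kits + oral rehydration salts (2537) but leaves 20 kg idle.
Dropping jerry cans and medical dressings and oral rehydration salts frees 118 kg; slotting in plastic sheeting (116 kg) lifts the total to 2571 at 361 kg.
Next best is jerry cans + tarpaulins + medical dressings + tool kits + oral rehydration salts + plastic sheeting at 2569 (382 kg) — short by 2.

2571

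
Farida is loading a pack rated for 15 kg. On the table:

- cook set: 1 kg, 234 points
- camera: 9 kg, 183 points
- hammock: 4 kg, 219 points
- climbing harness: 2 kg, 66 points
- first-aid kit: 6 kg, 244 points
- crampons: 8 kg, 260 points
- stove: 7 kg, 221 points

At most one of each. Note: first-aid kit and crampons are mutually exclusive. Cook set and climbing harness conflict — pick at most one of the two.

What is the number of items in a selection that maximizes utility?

Best achievable utility is 713.
cook set + hammock + crampons hits 713 at 13 kg.
All optima have 3 items.

3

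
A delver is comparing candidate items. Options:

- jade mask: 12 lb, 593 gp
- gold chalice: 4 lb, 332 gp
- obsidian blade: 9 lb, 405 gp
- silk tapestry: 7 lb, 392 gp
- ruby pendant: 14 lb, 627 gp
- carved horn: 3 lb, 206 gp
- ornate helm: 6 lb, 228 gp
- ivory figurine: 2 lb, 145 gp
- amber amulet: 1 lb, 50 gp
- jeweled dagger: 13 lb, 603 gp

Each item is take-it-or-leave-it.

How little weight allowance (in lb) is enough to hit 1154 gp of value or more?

20

Need the lightest bundle worth ≥ 1154.
Taking gold chalice + silk tapestry + carved horn + ornate helm gives 1158 (≥ 1154) for 20 lb.
Below 20 lb the best achievable stays under 1154.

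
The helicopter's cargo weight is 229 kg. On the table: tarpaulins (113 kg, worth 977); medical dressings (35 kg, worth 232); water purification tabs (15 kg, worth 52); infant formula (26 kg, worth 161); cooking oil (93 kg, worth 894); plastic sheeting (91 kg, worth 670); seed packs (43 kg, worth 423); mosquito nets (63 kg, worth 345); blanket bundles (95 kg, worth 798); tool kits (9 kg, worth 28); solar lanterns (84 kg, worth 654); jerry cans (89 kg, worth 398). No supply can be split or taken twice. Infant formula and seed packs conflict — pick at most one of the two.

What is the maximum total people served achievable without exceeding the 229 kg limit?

Cooking oil + seed packs + tool kits + solar lanterns uses 229 of the 229 kg and totals 1999.

1999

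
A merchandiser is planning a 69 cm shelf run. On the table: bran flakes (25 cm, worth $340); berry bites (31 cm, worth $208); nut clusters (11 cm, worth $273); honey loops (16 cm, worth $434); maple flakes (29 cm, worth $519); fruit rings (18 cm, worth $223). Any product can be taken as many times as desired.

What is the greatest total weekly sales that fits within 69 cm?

1736

By weekly sales per cm: honey loops 27.12, nut clusters 24.82, maple flakes 17.90 lead.
Taking 4×honey loops: 64 cm used, 1736 in weekly sales.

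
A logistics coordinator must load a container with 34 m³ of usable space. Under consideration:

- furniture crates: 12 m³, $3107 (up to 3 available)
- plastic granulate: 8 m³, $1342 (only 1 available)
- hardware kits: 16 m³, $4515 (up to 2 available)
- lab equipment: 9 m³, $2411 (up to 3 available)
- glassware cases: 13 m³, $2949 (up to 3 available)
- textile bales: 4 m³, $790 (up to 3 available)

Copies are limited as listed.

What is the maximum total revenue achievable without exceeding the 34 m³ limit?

Taking the top-ratio shipments first gives 2×hardware kits for 9030 (32 m³).
Dropping hardware kits frees 16 m³; slotting in 2×lab equipment (18 m³) lifts the total to 9337 at 34 m³.
Every other selection either busts 34 m³ or exceeds an availability limit or fails to beat 9337.

9337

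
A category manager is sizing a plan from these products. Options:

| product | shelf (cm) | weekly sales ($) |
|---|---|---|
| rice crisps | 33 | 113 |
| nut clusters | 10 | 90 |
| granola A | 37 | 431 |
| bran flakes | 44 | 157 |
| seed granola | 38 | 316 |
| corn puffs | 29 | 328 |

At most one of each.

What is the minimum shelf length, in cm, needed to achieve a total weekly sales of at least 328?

29

Look for the lowest-shelf combination reaching 328.
corn puffs reaches 328 using 29 cm.
No combination under 29 cm hits 328.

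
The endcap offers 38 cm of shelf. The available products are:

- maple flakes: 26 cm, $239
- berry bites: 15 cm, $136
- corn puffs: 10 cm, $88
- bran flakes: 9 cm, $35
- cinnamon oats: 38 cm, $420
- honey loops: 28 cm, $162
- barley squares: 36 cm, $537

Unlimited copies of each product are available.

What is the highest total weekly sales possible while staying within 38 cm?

Ranking by ratio (weekly sales/cm): barley squares 14.92, cinnamon oats 11.05, maple flakes 9.19.
Barley squares uses 36 of the 38 cm and totals 537.

537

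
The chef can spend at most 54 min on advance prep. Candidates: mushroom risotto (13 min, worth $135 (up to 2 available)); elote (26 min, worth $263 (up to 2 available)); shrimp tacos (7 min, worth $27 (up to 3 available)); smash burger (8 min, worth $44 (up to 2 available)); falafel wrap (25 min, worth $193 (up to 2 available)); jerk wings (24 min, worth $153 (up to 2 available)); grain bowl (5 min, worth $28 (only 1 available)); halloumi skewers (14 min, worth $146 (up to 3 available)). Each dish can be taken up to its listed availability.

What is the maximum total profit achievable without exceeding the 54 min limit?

Density check — halloumi skewers 10.43, mushroom risotto 10.38, elote 10.12 are the best per min.
Taking the top-ratio dishes first gives shrimp tacos + grain bowl + 3×halloumi skewers for 493 (54 min).
Dropping shrimp tacos and grain bowl and halloumi skewers frees 26 min; slotting in 2×mushroom risotto (26 min) lifts the total to 562 at 54 min.
That's the maximum — no swap from here does better than 562.

562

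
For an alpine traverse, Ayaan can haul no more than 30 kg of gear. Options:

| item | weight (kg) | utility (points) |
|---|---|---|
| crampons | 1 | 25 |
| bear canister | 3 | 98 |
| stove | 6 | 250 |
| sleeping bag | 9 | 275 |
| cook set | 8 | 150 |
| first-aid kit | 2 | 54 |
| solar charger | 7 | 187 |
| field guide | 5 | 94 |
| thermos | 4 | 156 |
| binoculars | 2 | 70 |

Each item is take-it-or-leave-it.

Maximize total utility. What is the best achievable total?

992

The ratio heuristic lands on crampons + bear canister + stove + sleeping bag + first-aid kit + thermos + binoculars (928) but leaves 3 kg idle.
Dropping crampons and bear canister frees 4 kg; slotting in solar charger (7 kg) lifts the total to 992 at 30 kg.
No other feasible combination exceeds 992.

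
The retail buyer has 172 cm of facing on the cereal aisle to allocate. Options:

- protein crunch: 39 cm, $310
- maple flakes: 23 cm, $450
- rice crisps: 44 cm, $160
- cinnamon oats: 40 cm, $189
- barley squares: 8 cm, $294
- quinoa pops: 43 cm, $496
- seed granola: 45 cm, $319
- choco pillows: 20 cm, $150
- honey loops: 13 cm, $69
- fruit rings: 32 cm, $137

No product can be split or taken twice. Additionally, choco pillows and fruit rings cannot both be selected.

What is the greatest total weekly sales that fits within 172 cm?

1938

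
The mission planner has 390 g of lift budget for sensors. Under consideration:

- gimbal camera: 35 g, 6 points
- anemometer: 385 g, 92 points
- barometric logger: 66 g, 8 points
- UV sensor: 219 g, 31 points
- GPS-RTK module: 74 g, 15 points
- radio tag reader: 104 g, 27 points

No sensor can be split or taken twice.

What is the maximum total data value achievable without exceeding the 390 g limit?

92

Ranking by ratio (data value/g): radio tag reader 0.26, anemometer 0.24, GPS-RTK module 0.20, gimbal camera 0.17.
Greedy by ratio would take gimbal camera + barometric logger + GPS-RTK module + radio tag reader: 279 g used, total 56.
Using the slack differently, anemometer comes to 92 at 385 g.
The closest alternative, barometric logger + UV sensor + radio tag reader, reaches only 66.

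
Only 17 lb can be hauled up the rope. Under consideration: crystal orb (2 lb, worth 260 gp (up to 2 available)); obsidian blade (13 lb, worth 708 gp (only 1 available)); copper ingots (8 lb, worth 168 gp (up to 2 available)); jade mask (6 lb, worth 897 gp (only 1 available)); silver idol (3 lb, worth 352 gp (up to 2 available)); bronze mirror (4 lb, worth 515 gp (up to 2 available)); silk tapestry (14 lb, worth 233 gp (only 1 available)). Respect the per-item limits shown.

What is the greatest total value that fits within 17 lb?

By value per lb: jade mask 149.50, crystal orb 130.00, bronze mirror 128.75 lead.
Best packing: 2×crystal orb + jade mask + silver idol + bronze mirror — 17 lb, 2284 total.
No other feasible combination exceeds 2284.

2284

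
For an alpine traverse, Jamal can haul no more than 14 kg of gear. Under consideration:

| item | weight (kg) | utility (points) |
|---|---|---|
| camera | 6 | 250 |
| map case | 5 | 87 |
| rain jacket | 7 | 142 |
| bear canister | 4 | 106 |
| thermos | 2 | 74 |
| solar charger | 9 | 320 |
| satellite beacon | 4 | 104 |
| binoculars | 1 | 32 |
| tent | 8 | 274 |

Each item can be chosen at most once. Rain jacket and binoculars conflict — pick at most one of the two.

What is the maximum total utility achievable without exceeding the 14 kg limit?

The ratio heuristic lands on camera + bear canister + thermos + binoculars (462) but leaves 1 kg idle.
Replace bear canister and thermos and binoculars with tent: the trade gains 62 net, giving 524 at 14 kg.
That's the maximum — no feasible swap from here does better than 524.

524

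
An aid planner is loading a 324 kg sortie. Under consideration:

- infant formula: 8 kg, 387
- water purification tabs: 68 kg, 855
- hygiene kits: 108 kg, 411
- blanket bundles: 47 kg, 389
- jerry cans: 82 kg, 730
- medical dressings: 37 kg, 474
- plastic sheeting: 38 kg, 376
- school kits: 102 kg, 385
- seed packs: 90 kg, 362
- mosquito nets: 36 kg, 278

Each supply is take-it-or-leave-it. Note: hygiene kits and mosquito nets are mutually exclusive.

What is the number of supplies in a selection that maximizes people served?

7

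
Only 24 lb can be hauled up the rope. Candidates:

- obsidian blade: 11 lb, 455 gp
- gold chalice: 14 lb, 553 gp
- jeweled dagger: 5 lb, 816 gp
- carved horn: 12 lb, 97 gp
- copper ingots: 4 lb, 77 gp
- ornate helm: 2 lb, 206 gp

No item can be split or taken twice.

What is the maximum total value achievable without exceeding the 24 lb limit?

1575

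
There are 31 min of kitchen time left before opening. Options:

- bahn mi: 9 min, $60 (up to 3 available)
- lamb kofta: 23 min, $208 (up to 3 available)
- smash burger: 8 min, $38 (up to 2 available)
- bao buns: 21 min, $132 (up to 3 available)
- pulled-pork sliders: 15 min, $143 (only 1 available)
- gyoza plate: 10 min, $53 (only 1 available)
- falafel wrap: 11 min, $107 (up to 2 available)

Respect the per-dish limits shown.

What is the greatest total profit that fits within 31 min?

Ranking by ratio (profit/min): falafel wrap 9.73, pulled-pork sliders 9.53, lamb kofta 9.04.
Taking bahn mi + 2×falafel wrap: 31 min used, 274 in profit.
Every other selection either busts 31 min or exceeds an availability limit or fails to beat 274.

274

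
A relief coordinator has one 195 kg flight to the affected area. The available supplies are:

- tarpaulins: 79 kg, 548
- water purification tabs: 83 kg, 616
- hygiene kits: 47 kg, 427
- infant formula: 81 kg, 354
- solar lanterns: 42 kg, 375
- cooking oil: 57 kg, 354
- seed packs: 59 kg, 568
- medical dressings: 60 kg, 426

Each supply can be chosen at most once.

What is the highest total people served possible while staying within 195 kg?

1611

By people served per kg: seed packs 9.63, hygiene kits 9.09, solar lanterns 8.93, water purification tabs 7.42 lead.
A density-first pass picks hygiene kits + solar lanterns + seed packs — 1370 at 148 kg.
Replace solar lanterns with water purification tabs: the trade gains 241 net, giving 1611 at 189 kg.
No other feasible combination exceeds 1611.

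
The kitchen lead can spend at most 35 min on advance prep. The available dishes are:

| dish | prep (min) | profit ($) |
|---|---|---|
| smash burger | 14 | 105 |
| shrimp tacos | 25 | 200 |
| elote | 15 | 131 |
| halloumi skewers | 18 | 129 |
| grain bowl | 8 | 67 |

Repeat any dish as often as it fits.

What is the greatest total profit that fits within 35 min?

268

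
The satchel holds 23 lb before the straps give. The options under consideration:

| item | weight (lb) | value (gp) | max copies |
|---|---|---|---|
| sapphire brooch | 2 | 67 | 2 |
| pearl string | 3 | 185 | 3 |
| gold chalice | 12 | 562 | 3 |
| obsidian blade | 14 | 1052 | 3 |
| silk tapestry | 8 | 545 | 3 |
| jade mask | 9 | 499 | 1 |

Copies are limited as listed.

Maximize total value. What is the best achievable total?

1607

The ratio heuristic lands on obsidian blade + silk tapestry (1597) but leaves 1 lb idle.
Dropping silk tapestry frees 8 lb; slotting in 3×pearl string (9 lb) lifts the total to 1607 at 23 lb.
Every other selection either busts 23 lb or exceeds an availability limit or fails to beat 1607.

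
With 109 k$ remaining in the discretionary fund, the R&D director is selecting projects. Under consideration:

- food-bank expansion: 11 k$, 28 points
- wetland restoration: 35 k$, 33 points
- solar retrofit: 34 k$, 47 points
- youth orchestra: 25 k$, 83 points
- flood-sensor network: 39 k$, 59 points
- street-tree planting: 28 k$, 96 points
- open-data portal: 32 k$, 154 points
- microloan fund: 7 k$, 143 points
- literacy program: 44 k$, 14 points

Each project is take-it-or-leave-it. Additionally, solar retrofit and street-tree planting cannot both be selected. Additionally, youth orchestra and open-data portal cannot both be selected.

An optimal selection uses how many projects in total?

4

Optimal total is 452.
flood-sensor network + street-tree planting + open-data portal + microloan fund hits 452 at 106 k$.
Every optimal selection uses 4 projects.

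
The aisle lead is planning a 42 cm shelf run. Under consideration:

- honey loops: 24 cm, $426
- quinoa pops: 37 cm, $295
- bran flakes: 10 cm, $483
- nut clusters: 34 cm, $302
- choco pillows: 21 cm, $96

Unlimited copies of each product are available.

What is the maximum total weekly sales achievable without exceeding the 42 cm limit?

4×bran flakes uses 40 of the 42 cm and totals 1932.
Every other selection either busts 42 cm or fails to beat 1932.

1932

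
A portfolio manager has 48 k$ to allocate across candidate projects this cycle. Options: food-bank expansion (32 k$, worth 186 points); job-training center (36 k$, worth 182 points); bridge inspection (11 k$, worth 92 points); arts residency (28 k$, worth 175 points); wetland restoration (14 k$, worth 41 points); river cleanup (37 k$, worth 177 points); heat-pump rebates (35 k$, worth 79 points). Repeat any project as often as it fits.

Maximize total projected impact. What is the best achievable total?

368

Density check — bridge inspection 8.36, arts residency 6.25, food-bank expansion 5.81, job-training center 5.06 are the best per k$.
Taking 4×bridge inspection: 44 k$ used, 368 in projected impact.
Every other selection either busts 48 k$ or fails to beat 368.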